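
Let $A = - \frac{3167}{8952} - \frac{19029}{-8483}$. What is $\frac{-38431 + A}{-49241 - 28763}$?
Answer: $\frac{2918299586749}{5923609407264} \approx 0.49266$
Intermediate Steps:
$A = \frac{143481947}{75939816}$ ($A = \left(-3167\right) \frac{1}{8952} - - \frac{19029}{8483} = - \frac{3167}{8952} + \frac{19029}{8483} = \frac{143481947}{75939816} \approx 1.8894$)
$\frac{-38431 + A}{-49241 - 28763} = \frac{-38431 + \frac{143481947}{75939816}}{-49241 - 28763} = - \frac{2918299586749}{75939816 \left(-78004\right)} = \left(- \frac{2918299586749}{75939816}\right) \left(- \frac{1}{78004}\right) = \frac{2918299586749}{5923609407264}$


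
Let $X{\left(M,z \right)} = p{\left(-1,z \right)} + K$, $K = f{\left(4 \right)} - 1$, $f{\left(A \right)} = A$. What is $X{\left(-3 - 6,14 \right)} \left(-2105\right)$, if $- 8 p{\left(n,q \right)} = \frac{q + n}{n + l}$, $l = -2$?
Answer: $- \frac{178925}{24} \approx -7455.2$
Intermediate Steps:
$p{\left(n,q \right)} = - \frac{n + q}{8 \left(-2 + n\right)}$ ($p{\left(n,q \right)} = - \frac{\left(q + n\right) \frac{1}{n - 2}}{8} = - \frac{\left(n + q\right) \frac{1}{-2 + n}}{8} = - \frac{\frac{1}{-2 + n} \left(n + q\right)}{8} = - \frac{n + q}{8 \left(-2 + n\right)}$)
$K = 3$ ($K = 4 - 1 = 3$)
$X{\left(M,z \right)} = \frac{71}{24} + \frac{z}{24}$ ($X{\left(M,z \right)} = \frac{\left(-1\right) \left(-1\right) - z}{8 \left(-2 - 1\right)} + 3 = \frac{1 - z}{8 \left(-3\right)} + 3 = \frac{1}{8} \left(- \frac{1}{3}\right) \left(1 - z\right) + 3 = \left(- \frac{1}{24} + \frac{z}{24}\right) + 3 = \frac{71}{24} + \frac{z}{24}$)
$X{\left(-3 - 6,14 \right)} \left(-2105\right) = \left(\frac{71}{24} + \frac{1}{24} \cdot 14\right) \left(-2105\right) = \left(\frac{71}{24} + \frac{7}{12}\right) \left(-2105\right) = \frac{85}{24} \left(-2105\right) = - \frac{178925}{24}$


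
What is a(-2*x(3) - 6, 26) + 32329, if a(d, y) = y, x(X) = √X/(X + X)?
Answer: 32355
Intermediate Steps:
x(X) = 1/(2*√X) (x(X) = √X/((2*X)) = (1/(2*X))*√X = 1/(2*√X))
a(-2*x(3) - 6, 26) + 32329 = 26 + 32329 = 32355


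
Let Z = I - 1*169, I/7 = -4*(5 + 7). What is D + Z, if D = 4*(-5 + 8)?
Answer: -493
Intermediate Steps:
I = -336 (I = 7*(-4*(5 + 7)) = 7*(-4*12) = 7*(-48) = -336)
Z = -505 (Z = -336 - 1*169 = -336 - 169 = -505)
D = 12 (D = 4*3 = 12)
D + Z = 12 - 505 = -493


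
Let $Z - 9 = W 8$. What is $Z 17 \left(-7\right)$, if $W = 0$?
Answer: $-1071$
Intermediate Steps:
$Z = 9$ ($Z = 9 + 0 \cdot 8 = 9 + 0 = 9$)
$Z 17 \left(-7\right) = 9 \cdot 17 \left(-7\right) = 153 \left(-7\right) = -1071$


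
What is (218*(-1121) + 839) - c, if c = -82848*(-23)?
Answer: -2149043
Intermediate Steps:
c = 1905504
(218*(-1121) + 839) - c = (218*(-1121) + 839) - 1*1905504 = (-244378 + 839) - 1905504 = -243539 - 1905504 = -2149043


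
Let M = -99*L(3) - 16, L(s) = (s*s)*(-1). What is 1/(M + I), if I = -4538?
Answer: -1/3663 ≈ -0.00027300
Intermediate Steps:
L(s) = -s**2 (L(s) = s**2*(-1) = -s**2)
M = 875 (M = -(-99)*3**2 - 16 = -(-99)*9 - 16 = -99*(-9) - 16 = 891 - 16 = 875)
1/(M + I) = 1/(875 - 4538) = 1/(-3663) = -1/3663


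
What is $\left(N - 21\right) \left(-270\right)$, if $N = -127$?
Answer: $39960$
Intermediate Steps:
$\left(N - 21\right) \left(-270\right) = \left(-127 - 21\right) \left(-270\right) = \left(-148\right) \left(-270\right) = 39960$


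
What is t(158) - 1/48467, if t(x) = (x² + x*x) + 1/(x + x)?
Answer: 764675926967/15315572 ≈ 49928.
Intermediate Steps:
t(x) = 1/(2*x) + 2*x² (t(x) = (x² + x²) + 1/(2*x) = 2*x² + 1/(2*x) = 1/(2*x) + 2*x²)
t(158) - 1/48467 = (½)*(1 + 4*158³)/158 - 1/48467 = (½)*(1/158)*(1 + 4*3944312) - 1*1/48467 = (½)*(1/158)*(1 + 15777248) - 1/48467 = (½)*(1/158)*15777249 - 1/48467 = 15777249/316 - 1/48467 = 764675926967/15315572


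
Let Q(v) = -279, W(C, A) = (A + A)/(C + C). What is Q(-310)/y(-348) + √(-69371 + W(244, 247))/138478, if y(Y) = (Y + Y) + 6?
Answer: 93/230 + I*√1032502897/16894316 ≈ 0.40435 + 0.001902*I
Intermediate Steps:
W(C, A) = A/C (W(C, A) = (2*A)/((2*C)) = (2*A)*(1/(2*C)) = A/C)
y(Y) = 6 + 2*Y (y(Y) = 2*Y + 6 = 6 + 2*Y)
Q(-310)/y(-348) + √(-69371 + W(244, 247))/138478 = -279/(6 + 2*(-348)) + √(-69371 + 247/244)/138478 = -279/(6 - 696) + √(-69371 + 247*(1/244))*(1/138478) = -279/(-690) + √(-69371 + 247/244)*(1/138478) = -279*(-1/690) + √(-16926277/244)*(1/138478) = 93/230 + (I*√1032502897/122)*(1/138478) = 93/230 + I*√1032502897/16894316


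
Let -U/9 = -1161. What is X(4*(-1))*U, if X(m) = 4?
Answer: 41796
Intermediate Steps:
U = 10449 (U = -9*(-1161) = 10449)
X(4*(-1))*U = 4*10449 = 41796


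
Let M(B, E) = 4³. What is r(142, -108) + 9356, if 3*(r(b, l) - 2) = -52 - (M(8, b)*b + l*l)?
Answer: 7270/3 ≈ 2423.3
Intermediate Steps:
M(B, E) = 64
r(b, l) = -46/3 - 64*b/3 - l²/3 (r(b, l) = 2 + (-52 - (64*b + l*l))/3 = 2 + (-52 - (64*b + l²))/3 = 2 + (-52 - (l² + 64*b))/3 = 2 + (-52 + (-l² - 64*b))/3 = 2 + (-52 - l² - 64*b)/3 = 2 + (-52/3 - 64*b/3 - l²/3) = -46/3 - 64*b/3 - l²/3)
r(142, -108) + 9356 = (-46/3 - 64/3*142 - ⅓*(-108)²) + 9356 = (-46/3 - 9088/3 - ⅓*11664) + 9356 = (-46/3 - 9088/3 - 3888) + 9356 = -20798/3 + 9356 = 7270/3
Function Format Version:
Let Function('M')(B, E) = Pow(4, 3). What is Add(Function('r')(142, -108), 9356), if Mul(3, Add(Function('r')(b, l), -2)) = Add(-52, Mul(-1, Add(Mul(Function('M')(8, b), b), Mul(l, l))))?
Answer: Rational(7270, 3) ≈ 2423.3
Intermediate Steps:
Function('M')(B, E) = 64
Function('r')(b, l) = Add(Rational(-46, 3), Mul(Rational(-64, 3), b), Mul(Rational(-1, 3), Pow(l, 2))) (Function('r')(b, l) = Add(2, Mul(Rational(1, 3), Add(-52, Mul(-1, Add(Mul(64, b), Mul(l, l)))))) = Add(2, Mul(Rational(1, 3), Add(-52, Mul(-1, Add(Mul(64, b), Pow(l, 2)))))) = Add(2, Mul(Rational(1, 3), Add(-52, Mul(-1, Add(Pow(l, 2), Mul(64, b)))))) = Add(2, Mul(Rational(1, 3), Add(-52, Add(Mul(-1, Pow(l, 2)), Mul(-64, b))))) = Add(2, Mul(Rational(1, 3), Add(-52, Mul(-1, Pow(l, 2)), Mul(-64, b)))) = Add(2, Add(Rational(-52, 3), Mul(Rational(-64, 3), b), Mul(Rational(-1, 3), Pow(l, 2)))) = Add(Rational(-46, 3), Mul(Rational(-64, 3), b), Mul(Rational(-1, 3), Pow(l, 2))))
Add(Function('r')(142, -108), 9356) = Add(Add(Rational(-46, 3), Mul(Rational(-64, 3), 142), Mul(Rational(-1, 3), Pow(-108, 2))), 9356) = Add(Add(Rational(-46, 3), Rational(-9088, 3), Mul(Rational(-1, 3), 11664)), 9356) = Add(Add(Rational(-46, 3), Rational(-9088, 3), -3888), 9356) = Add(Rational(-20798, 3), 9356) = Rational(7270, 3)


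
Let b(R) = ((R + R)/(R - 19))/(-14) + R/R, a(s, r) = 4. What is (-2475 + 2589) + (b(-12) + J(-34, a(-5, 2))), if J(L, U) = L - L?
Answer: 24943/217 ≈ 114.94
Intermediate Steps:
b(R) = 1 - R/(7*(-19 + R)) (b(R) = ((2*R)/(-19 + R))*(-1/14) + 1 = (2*R/(-19 + R))*(-1/14) + 1 = -R/(7*(-19 + R)) + 1 = 1 - R/(7*(-19 + R)))
J(L, U) = 0
(-2475 + 2589) + (b(-12) + J(-34, a(-5, 2))) = (-2475 + 2589) + ((-133 + 6*(-12))/(7*(-19 - 12)) + 0) = 114 + ((⅐)*(-133 - 72)/(-31) + 0) = 114 + ((⅐)*(-1/31)*(-205) + 0) = 114 + (205/217 + 0) = 114 + 205/217 = 24943/217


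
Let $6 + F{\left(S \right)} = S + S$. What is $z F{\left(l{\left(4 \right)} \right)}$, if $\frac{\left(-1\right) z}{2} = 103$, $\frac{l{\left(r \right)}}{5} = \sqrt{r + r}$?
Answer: $1236 - 4120 \sqrt{2} \approx -4590.6$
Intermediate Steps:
$l{\left(r \right)} = 5 \sqrt{2} \sqrt{r}$ ($l{\left(r \right)} = 5 \sqrt{r + r} = 5 \sqrt{2 r} = 5 \sqrt{2} \sqrt{r}$)
$F{\left(S \right)} = -6 + 2 S$ ($F{\left(S \right)} = -6 + \left(S + S\right) = -6 + 2 S$)
$z = -206$ ($z = \left(-2\right) 103 = -206$)
$z F{\left(l{\left(4 \right)} \right)} = - 206 \left(-6 + 2 \cdot 5 \sqrt{2} \sqrt{4}\right) = - 206 \left(-6 + 2 \cdot 5 \sqrt{2} \cdot 2\right) = - 206 \left(-6 + 2 \cdot 10 \sqrt{2}\right) = - 206 \left(-6 + 20 \sqrt{2}\right) = 1236 - 4120 \sqrt{2}$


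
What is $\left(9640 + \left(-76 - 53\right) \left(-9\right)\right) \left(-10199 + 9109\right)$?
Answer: $-11773090$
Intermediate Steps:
$\left(9640 + \left(-76 - 53\right) \left(-9\right)\right) \left(-10199 + 9109\right) = \left(9640 - -1161\right) \left(-1090\right) = \left(9640 + 1161\right) \left(-1090\right) = 10801 \left(-1090\right) = -11773090$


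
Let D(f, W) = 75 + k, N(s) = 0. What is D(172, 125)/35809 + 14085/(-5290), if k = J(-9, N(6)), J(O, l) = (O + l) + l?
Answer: -100804125/37885922 ≈ -2.6607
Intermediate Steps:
J(O, l) = O + 2*l
k = -9 (k = -9 + 2*0 = -9 + 0 = -9)
D(f, W) = 66 (D(f, W) = 75 - 9 = 66)
D(172, 125)/35809 + 14085/(-5290) = 66/35809 + 14085/(-5290) = 66*(1/35809) + 14085*(-1/5290) = 66/35809 - 2817/1058 = -100804125/37885922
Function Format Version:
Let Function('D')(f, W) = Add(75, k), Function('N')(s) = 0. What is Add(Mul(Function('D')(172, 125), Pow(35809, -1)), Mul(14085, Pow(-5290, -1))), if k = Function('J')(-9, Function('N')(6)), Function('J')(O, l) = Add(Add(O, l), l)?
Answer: Rational(-100804125, 37885922) ≈ -2.6607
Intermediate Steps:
Function('J')(O, l) = Add(O, Mul(2, l))
k = -9 (k = Add(-9, Mul(2, 0)) = Add(-9, 0) = -9)
Function('D')(f, W) = 66 (Function('D')(f, W) = Add(75, -9) = 66)
Add(Mul(Function('D')(172, 125), Pow(35809, -1)), Mul(14085, Pow(-5290, -1))) = Add(Mul(66, Pow(35809, -1)), Mul(14085, Pow(-5290, -1))) = Add(Mul(66, Rational(1, 35809)), Mul(14085, Rational(-1, 5290))) = Add(Rational(66, 35809), Rational(-2817, 1058)) = Rational(-100804125, 37885922)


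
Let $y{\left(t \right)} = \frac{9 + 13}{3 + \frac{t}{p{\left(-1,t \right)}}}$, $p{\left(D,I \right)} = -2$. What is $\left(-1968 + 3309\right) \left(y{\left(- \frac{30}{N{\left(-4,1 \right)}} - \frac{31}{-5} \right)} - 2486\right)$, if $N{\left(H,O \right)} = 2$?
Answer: $- \frac{123200352}{37} \approx -3.3297 \cdot 10^{6}$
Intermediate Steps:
$y{\left(t \right)} = \frac{22}{3 - \frac{t}{2}}$ ($y{\left(t \right)} = \frac{9 + 13}{3 + \frac{t}{-2}} = \frac{22}{3 + t \left(- \frac{1}{2}\right)} = \frac{22}{3 - \frac{t}{2}}$)
$\left(-1968 + 3309\right) \left(y{\left(- \frac{30}{N{\left(-4,1 \right)}} - \frac{31}{-5} \right)} - 2486\right) = \left(-1968 + 3309\right) \left(- \frac{44}{-6 - \left(15 - \frac{31}{5}\right)} - 2486\right) = 1341 \left(- \frac{44}{-6 - \frac{44}{5}} - 2486\right) = 1341 \left(- \frac{44}{- \frac{74}{5}} - 2486\right) = 1341 \left(\left(-44\right) \left(- \frac{5}{74}\right) - 2486\right) = 1341 \left(\frac{110}{37} - 2486\right) = 1341 \left(- \frac{91872}{37}\right) = - \frac{123200352}{37}$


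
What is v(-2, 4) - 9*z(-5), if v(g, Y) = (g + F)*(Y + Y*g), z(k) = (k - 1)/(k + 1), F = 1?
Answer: -19/2 ≈ -9.5000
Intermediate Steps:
z(k) = (-1 + k)/(1 + k)
v(g, Y) = (1 + g)*(Y + Y*g) (v(g, Y) = (g + 1)*(Y + Y*g) = (1 + g)*(Y + Y*g))
v(-2, 4) - 9*z(-5) = 4*(1 + (-2)² + 2*(-2)) - 9*(-1 - 5)/(1 - 5) = 4*(1 + 4 - 4) - 9*(-6)/(-4) = 4*1 - (-9)*(-6)/4 = 4 - 9*3/2 = 4 - 27/2 = -19/2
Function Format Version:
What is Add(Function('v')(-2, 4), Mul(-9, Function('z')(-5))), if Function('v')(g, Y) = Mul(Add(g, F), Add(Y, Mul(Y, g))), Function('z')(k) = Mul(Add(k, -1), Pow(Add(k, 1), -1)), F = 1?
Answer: Rational(-19, 2) ≈ -9.5000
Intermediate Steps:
Function('z')(k) = Mul(Pow(Add(1, k), -1), Add(-1, k)) (Function('z')(k) = Mul(Add(-1, k), Pow(Add(1, k), -1)) = Mul(Pow(Add(1, k), -1), Add(-1, k)))
Function('v')(g, Y) = Mul(Add(1, g), Add(Y, Mul(Y, g))) (Function('v')(g, Y) = Mul(Add(g, 1), Add(Y, Mul(Y, g))) = Mul(Add(1, g), Add(Y, Mul(Y, g))))
Add(Function('v')(-2, 4), Mul(-9, Function('z')(-5))) = Add(Mul(4, Add(1, Pow(-2, 2), Mul(2, -2))), Mul(-9, Mul(Pow(Add(1, -5), -1), Add(-1, -5)))) = Add(Mul(4, Add(1, 4, -4)), Mul(-9, Mul(Pow(-4, -1), -6))) = Add(Mul(4, 1), Mul(-9, Mul(Rational(-1, 4), -6))) = Add(4, Mul(-9, Rational(3, 2))) = Add(4, Rational(-27, 2)) = Rational(-19, 2)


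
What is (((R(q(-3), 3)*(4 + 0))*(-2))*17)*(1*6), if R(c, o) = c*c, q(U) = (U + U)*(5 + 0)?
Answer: -734400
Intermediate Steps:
q(U) = 10*U (q(U) = (2*U)*5 = 10*U)
R(c, o) = c**2
(((R(q(-3), 3)*(4 + 0))*(-2))*17)*(1*6) = ((((10*(-3))**2*(4 + 0))*(-2))*17)*(1*6) = ((((-30)**2*4)*(-2))*17)*6 = (((900*4)*(-2))*17)*6 = ((3600*(-2))*17)*6 = -7200*17*6 = -122400*6 = -734400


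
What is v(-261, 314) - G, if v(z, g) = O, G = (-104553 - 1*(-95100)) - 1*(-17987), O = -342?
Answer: -8876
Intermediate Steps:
G = 8534 (G = (-104553 + 95100) + 17987 = -9453 + 17987 = 8534)
v(z, g) = -342
v(-261, 314) - G = -342 - 1*8534 = -342 - 8534 = -8876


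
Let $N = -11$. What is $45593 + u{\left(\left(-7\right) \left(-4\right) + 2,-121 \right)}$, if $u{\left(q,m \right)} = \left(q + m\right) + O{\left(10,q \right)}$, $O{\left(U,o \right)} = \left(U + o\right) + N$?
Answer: $45531$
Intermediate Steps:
$O{\left(U,o \right)} = -11 + U + o$ ($O{\left(U,o \right)} = \left(U + o\right) - 11 = -11 + U + o$)
$u{\left(q,m \right)} = -1 + m + 2 q$ ($u{\left(q,m \right)} = \left(q + m\right) + \left(-11 + 10 + q\right) = \left(m + q\right) + \left(-1 + q\right) = -1 + m + 2 q$)
$45593 + u{\left(\left(-7\right) \left(-4\right) + 2,-121 \right)} = 45593 - \left(122 - 2 \left(\left(-7\right) \left(-4\right) + 2\right)\right) = 45593 - \left(122 - 2 \left(28 + 2\right)\right) = 45593 - 62 = 45531$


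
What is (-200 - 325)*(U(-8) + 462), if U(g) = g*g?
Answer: -276150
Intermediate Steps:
U(g) = g²
(-200 - 325)*(U(-8) + 462) = (-200 - 325)*((-8)² + 462) = -525*(64 + 462) = -525*526 = -276150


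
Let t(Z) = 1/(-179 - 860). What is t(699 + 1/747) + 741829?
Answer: 770760330/1039 ≈ 7.4183e+5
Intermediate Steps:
t(Z) = -1/1039 (t(Z) = 1/(-1039) = -1/1039)
t(699 + 1/747) + 741829 = -1/1039 + 741829 = 770760330/1039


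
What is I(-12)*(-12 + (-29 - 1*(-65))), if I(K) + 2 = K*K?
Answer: 3408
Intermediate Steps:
I(K) = -2 + K**2 (I(K) = -2 + K*K = -2 + K**2)
I(-12)*(-12 + (-29 - 1*(-65))) = (-2 + (-12)**2)*(-12 + (-29 - 1*(-65))) = (-2 + 144)*(-12 + (-29 + 65)) = 142*(-12 + 36) = 142*24 = 3408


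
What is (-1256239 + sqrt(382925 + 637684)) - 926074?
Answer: -2182313 + 3*sqrt(113401) ≈ -2.1813e+6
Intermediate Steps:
(-1256239 + sqrt(382925 + 637684)) - 926074 = (-1256239 + sqrt(1020609)) - 926074 = (-1256239 + 3*sqrt(113401)) - 926074 = -2182313 + 3*sqrt(113401)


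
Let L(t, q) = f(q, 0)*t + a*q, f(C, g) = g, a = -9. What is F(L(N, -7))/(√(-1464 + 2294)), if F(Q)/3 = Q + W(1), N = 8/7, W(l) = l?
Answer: 96*√830/415 ≈ 6.6644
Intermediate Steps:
N = 8/7 (N = 8*(⅐) = 8/7 ≈ 1.1429)
L(t, q) = -9*q (L(t, q) = 0*t - 9*q = 0 - 9*q = -9*q)
F(Q) = 3 + 3*Q (F(Q) = 3*(Q + 1) = 3*(1 + Q) = 3 + 3*Q)
F(L(N, -7))/(√(-1464 + 2294)) = (3 + 3*(-9*(-7)))/(√(-1464 + 2294)) = (3 + 3*63)/(√830) = (3 + 189)*(√830/830) = 192*(√830/830) = 96*√830/415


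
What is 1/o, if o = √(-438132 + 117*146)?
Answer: -I*√16842/84210 ≈ -0.0015411*I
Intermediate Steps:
o = 5*I*√16842 (o = √(-438132 + 17082) = √(-421050) = 5*I*√16842 ≈ 648.88*I)
1/o = 1/(5*I*√16842) = -I*√16842/84210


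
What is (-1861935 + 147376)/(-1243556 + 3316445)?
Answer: -244937/296127 ≈ -0.82714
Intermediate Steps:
(-1861935 + 147376)/(-1243556 + 3316445) = -1714559/2072889 = -1714559*1/2072889 = -244937/296127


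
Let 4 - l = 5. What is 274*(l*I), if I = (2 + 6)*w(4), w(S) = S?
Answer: -8768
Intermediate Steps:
l = -1 (l = 4 - 1*5 = 4 - 5 = -1)
I = 32 (I = (2 + 6)*4 = 8*4 = 32)
274*(l*I) = 274*(-1*32) = 274*(-32) = -8768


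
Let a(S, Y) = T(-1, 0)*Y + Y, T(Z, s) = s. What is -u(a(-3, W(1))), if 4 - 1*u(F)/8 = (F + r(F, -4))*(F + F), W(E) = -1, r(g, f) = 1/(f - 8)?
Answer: -44/3 ≈ -14.667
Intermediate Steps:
r(g, f) = 1/(-8 + f)
a(S, Y) = Y (a(S, Y) = 0*Y + Y = 0 + Y = Y)
u(F) = 32 - 16*F*(-1/12 + F) (u(F) = 32 - 8*(F + 1/(-8 - 4))*(F + F) = 32 - 8*(F + 1/(-12))*2*F = 32 - 8*(F - 1/12)*2*F = 32 - 8*(-1/12 + F)*2*F = 32 - 16*F*(-1/12 + F))
-u(a(-3, W(1))) = -(32 - 16*(-1)**2 + (4/3)*(-1)) = -(32 - 16*1 - 4/3) = -(32 - 16 - 4/3) = -1*44/3 = -44/3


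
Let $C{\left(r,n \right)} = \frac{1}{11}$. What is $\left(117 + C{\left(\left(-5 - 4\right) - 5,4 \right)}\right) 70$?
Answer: $\frac{90160}{11} \approx 8196.4$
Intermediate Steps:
$C{\left(r,n \right)} = \frac{1}{11}$
$\left(117 + C{\left(\left(-5 - 4\right) - 5,4 \right)}\right) 70 = \left(117 + \frac{1}{11}\right) 70 = \frac{1288}{11} \cdot 70 = \frac{90160}{11}$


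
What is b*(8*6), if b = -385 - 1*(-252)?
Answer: -6384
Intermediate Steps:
b = -133 (b = -385 + 252 = -133)
b*(8*6) = -1064*6 = -133*48 = -6384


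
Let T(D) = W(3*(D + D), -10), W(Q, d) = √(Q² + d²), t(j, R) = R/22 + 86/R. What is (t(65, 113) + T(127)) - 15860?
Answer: -39413299/2486 + 2*√145186 ≈ -15092.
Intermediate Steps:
t(j, R) = 86/R + R/22 (t(j, R) = R*(1/22) + 86/R = R/22 + 86/R = 86/R + R/22)
T(D) = √(100 + 36*D²) (T(D) = √((3*(D + D))² + (-10)²) = √((3*(2*D))² + 100) = √((6*D)² + 100) = √(36*D² + 100) = √(100 + 36*D²))
(t(65, 113) + T(127)) - 15860 = ((86/113 + (1/22)*113) + 2*√(25 + 9*127²)) - 15860 = ((86*(1/113) + 113/22) + 2*√(25 + 9*16129)) - 15860 = ((86/113 + 113/22) + 2*√(25 + 145161)) - 15860 = (14661/2486 + 2*√145186) - 15860 = -39413299/2486 + 2*√145186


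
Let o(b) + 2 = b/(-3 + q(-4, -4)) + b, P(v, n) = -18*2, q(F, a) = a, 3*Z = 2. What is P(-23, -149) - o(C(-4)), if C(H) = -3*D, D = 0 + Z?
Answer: -226/7 ≈ -32.286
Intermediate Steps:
Z = 2/3 (Z = (1/3)*2 = 2/3 ≈ 0.66667)
D = 2/3 (D = 0 + 2/3 = 2/3 ≈ 0.66667)
C(H) = -2 (C(H) = -3*2/3 = -2)
P(v, n) = -36
o(b) = -2 + 6*b/7 (o(b) = -2 + (b/(-3 - 4) + b) = -2 + (b/(-7) + b) = -2 + (-b/7 + b) = -2 + 6*b/7)
P(-23, -149) - o(C(-4)) = -36 - (-2 + (6/7)*(-2)) = -36 - (-2 - 12/7) = -36 - 1*(-26/7) = -36 + 26/7 = -226/7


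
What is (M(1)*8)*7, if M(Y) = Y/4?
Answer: 14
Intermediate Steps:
M(Y) = Y/4 (M(Y) = Y*(¼) = Y/4)
(M(1)*8)*7 = (((¼)*1)*8)*7 = ((¼)*8)*7 = 2*7 = 14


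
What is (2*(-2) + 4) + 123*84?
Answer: 10332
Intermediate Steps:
(2*(-2) + 4) + 123*84 = (-4 + 4) + 10332 = 0 + 10332 = 10332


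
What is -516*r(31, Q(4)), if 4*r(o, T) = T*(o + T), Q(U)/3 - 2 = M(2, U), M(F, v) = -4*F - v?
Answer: 3870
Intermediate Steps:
M(F, v) = -v - 4*F
Q(U) = -18 - 3*U (Q(U) = 6 + 3*(-U - 4*2) = 6 + 3*(-U - 8) = 6 + 3*(-8 - U) = 6 + (-24 - 3*U) = -18 - 3*U)
r(o, T) = T*(T + o)/4 (r(o, T) = (T*(o + T))/4 = (T*(T + o))/4 = T*(T + o)/4)
-516*r(31, Q(4)) = -129*(-18 - 3*4)*((-18 - 3*4) + 31) = -129*(-18 - 12)*((-18 - 12) + 31) = -129*(-30)*(-30 + 31) = -129*(-30) = -516*(-15/2) = 3870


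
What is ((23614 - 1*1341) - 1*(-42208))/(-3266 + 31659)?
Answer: 64481/28393 ≈ 2.2710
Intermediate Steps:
((23614 - 1*1341) - 1*(-42208))/(-3266 + 31659) = ((23614 - 1341) + 42208)/28393 = (22273 + 42208)*(1/28393) = 64481*(1/28393) = 64481/28393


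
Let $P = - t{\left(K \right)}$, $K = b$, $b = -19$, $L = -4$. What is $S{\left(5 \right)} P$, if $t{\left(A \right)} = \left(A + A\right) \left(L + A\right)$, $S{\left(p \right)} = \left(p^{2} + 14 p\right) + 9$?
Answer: $-90896$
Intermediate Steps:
$S{\left(p \right)} = 9 + p^{2} + 14 p$
$K = -19$
$t{\left(A \right)} = 2 A \left(-4 + A\right)$ ($t{\left(A \right)} = \left(A + A\right) \left(-4 + A\right) = 2 A \left(-4 + A\right)$)
$P = -874$ ($P = - 2 \left(-19\right) \left(-4 - 19\right) = - 2 \left(-19\right) \left(-23\right) = \left(-1\right) 874 = -874$)
$S{\left(5 \right)} P = \left(9 + 5^{2} + 14 \cdot 5\right) \left(-874\right) = \left(9 + 25 + 70\right) \left(-874\right) = 104 \left(-874\right) = -90896$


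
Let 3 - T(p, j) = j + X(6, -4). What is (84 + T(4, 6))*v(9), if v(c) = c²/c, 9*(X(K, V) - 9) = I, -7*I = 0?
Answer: 648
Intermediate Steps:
I = 0 (I = -⅐*0 = 0)
X(K, V) = 9 (X(K, V) = 9 + (⅑)*0 = 9 + 0 = 9)
T(p, j) = -6 - j (T(p, j) = 3 - (j + 9) = 3 - (9 + j) = 3 + (-9 - j) = -6 - j)
v(c) = c
(84 + T(4, 6))*v(9) = (84 + (-6 - 1*6))*9 = (84 + (-6 - 6))*9 = (84 - 12)*9 = 72*9 = 648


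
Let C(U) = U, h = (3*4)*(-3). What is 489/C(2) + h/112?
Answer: 6837/28 ≈ 244.18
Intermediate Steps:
h = -36 (h = 12*(-3) = -36)
489/C(2) + h/112 = 489/2 - 36/112 = 489*(1/2) - 36*1/112 = 489/2 - 9/28 = 6837/28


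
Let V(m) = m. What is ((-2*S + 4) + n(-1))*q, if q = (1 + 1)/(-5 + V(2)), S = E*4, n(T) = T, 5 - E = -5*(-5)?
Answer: -326/3 ≈ -108.67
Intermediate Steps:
E = -20 (E = 5 - (-5)*(-5) = 5 - 1*25 = 5 - 25 = -20)
S = -80 (S = -20*4 = -80)
q = -⅔ (q = (1 + 1)/(-5 + 2) = 2/(-3) = 2*(-⅓) = -⅔ ≈ -0.66667)
((-2*S + 4) + n(-1))*q = ((-2*(-80) + 4) - 1)*(-⅔) = ((160 + 4) - 1)*(-⅔) = (164 - 1)*(-⅔) = 163*(-⅔) = -326/3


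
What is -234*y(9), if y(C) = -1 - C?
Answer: 2340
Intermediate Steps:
-234*y(9) = -234*(-1 - 1*9) = -234*(-1 - 9) = -234*(-10) = 2340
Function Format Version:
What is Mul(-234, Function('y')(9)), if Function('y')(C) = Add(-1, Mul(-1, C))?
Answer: 2340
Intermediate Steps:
Mul(-234, Function('y')(9)) = Mul(-234, Add(-1, Mul(-1, 9))) = Mul(-234, Add(-1, -9)) = Mul(-234, -10) = 2340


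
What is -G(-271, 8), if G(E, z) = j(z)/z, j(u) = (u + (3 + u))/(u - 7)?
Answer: -19/8 ≈ -2.3750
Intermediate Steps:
j(u) = (3 + 2*u)/(-7 + u)
G(E, z) = (3 + 2*z)/(z*(-7 + z)) (G(E, z) = ((3 + 2*z)/(-7 + z))/z = (3 + 2*z)/(z*(-7 + z)))
-G(-271, 8) = -(3 + 2*8)/(8*(-7 + 8)) = -(3 + 16)/(8*1) = -19/8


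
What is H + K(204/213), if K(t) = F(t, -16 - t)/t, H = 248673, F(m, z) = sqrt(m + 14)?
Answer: 248673 + 3*sqrt(8378)/68 ≈ 2.4868e+5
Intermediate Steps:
F(m, z) = sqrt(14 + m)
K(t) = sqrt(14 + t)/t
H + K(204/213) = 248673 + sqrt(14 + 204/213)/((204/213)) = 248673 + sqrt(14 + 204*(1/213))/((204*(1/213))) = 248673 + sqrt(14 + 68/71)/(68/71) = 248673 + 71*sqrt(1062/71)/68 = 248673 + 71*(3*sqrt(8378)/71)/68 = 248673 + 3*sqrt(8378)/68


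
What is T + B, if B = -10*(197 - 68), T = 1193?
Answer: -97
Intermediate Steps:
B = -1290 (B = -10*129 = -1290)
T + B = 1193 - 1290 = -97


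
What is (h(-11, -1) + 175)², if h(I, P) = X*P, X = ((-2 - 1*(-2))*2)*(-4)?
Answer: 30625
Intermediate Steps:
X = 0 (X = ((-2 + 2)*2)*(-4) = (0*2)*(-4) = 0*(-4) = 0)
h(I, P) = 0 (h(I, P) = 0*P = 0)
(h(-11, -1) + 175)² = (0 + 175)² = 175² = 30625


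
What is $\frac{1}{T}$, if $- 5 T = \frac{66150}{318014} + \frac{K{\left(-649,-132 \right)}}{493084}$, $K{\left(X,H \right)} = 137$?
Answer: $- \frac{392019037940}{16330537259} \approx -24.005$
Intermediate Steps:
$T = - \frac{16330537259}{392019037940}$ ($T = - \frac{\frac{66150}{318014} + \frac{137}{493084}}{5} = - \frac{66150 \cdot \frac{1}{318014} + 137 \cdot \frac{1}{493084}}{5} = - \frac{\frac{33075}{159007} + \frac{137}{493084}}{5} = \left(- \frac{1}{5}\right) \frac{16330537259}{78403807588} = - \frac{16330537259}{392019037940} \approx -0.041658$)
$\frac{1}{T} = \frac{1}{- \frac{16330537259}{392019037940}} = - \frac{392019037940}{16330537259}$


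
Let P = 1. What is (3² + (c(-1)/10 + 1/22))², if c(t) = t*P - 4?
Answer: 8836/121 ≈ 73.025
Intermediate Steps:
c(t) = -4 + t (c(t) = t*1 - 4 = t - 4 = -4 + t)
(3² + (c(-1)/10 + 1/22))² = (3² + ((-4 - 1)/10 + 1/22))² = (9 + (-5*⅒ + 1*(1/22)))² = (9 + (-½ + 1/22))² = (9 - 5/11)² = (94/11)² = 8836/121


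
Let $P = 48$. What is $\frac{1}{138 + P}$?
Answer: $\frac{1}{186} \approx 0.0053763$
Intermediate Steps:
$\frac{1}{138 + P} = \frac{1}{138 + 48} = \frac{1}{186}$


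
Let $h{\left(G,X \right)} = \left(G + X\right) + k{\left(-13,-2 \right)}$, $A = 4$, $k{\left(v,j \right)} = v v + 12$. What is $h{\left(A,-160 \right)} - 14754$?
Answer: $-14729$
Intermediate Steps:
$k{\left(v,j \right)} = 12 + v^{2}$ ($k{\left(v,j \right)} = v^{2} + 12 = 12 + v^{2}$)
$h{\left(G,X \right)} = 181 + G + X$ ($h{\left(G,X \right)} = \left(G + X\right) + \left(12 + \left(-13\right)^{2}\right) = \left(G + X\right) + \left(12 + 169\right) = \left(G + X\right) + 181 = 181 + G + X$)
$h{\left(A,-160 \right)} - 14754 = \left(181 + 4 - 160\right) - 14754 = 25 - 14754 = -14729$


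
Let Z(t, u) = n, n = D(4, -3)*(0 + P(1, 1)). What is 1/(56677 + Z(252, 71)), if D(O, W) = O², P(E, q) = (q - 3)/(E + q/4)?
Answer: 5/283257 ≈ 1.7652e-5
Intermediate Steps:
P(E, q) = (-3 + q)/(E + q/4) (P(E, q) = (-3 + q)/(E + q*(¼)) = (-3 + q)/(E + q/4))
n = -128/5 (n = 4²*(0 + 4*(-3 + 1)/(1 + 4*1)) = 16*(0 + 4*(-2)/(1 + 4)) = 16*(0 + 4*(-2)/5) = 16*(0 + 4*(⅕)*(-2)) = 16*(0 - 8/5) = 16*(-8/5) = -128/5 ≈ -25.600)
Z(t, u) = -128/5
1/(56677 + Z(252, 71)) = 1/(56677 - 128/5) = 1/(283257/5) = 5/283257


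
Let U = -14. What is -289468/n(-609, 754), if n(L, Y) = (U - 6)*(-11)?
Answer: -72367/55 ≈ -1315.8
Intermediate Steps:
n(L, Y) = 220 (n(L, Y) = (-14 - 6)*(-11) = -20*(-11) = 220)
-289468/n(-609, 754) = -289468/220 = -289468*1/220 = -72367/55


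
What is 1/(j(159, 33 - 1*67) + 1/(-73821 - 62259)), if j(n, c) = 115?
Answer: 136080/15649199 ≈ 0.0086956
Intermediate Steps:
1/(j(159, 33 - 1*67) + 1/(-73821 - 62259)) = 1/(115 + 1/(-73821 - 62259)) = 1/(115 + 1/(-136080)) = 1/(115 - 1/136080) = 1/(15649199/136080) = 136080/15649199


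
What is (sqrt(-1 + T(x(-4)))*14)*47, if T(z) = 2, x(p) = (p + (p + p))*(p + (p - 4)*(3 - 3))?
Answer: 658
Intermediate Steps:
x(p) = 3*p**2 (x(p) = (p + 2*p)*(p + (-4 + p)*0) = (3*p)*(p + 0) = (3*p)*p = 3*p**2)
(sqrt(-1 + T(x(-4)))*14)*47 = (sqrt(-1 + 2)*14)*47 = (sqrt(1)*14)*47 = (1*14)*47 = 14*47 = 658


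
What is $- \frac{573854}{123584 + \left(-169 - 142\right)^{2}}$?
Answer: $- \frac{573854}{220305} \approx -2.6048$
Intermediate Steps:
$- \frac{573854}{123584 + \left(-169 - 142\right)^{2}} = - \frac{573854}{123584 + \left(-311\right)^{2}} = - \frac{573854}{123584 + 96721} = - \frac{573854}{220305}$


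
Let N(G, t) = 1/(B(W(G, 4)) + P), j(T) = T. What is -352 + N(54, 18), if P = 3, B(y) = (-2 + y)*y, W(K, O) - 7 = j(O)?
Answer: -35903/102 ≈ -351.99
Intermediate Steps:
W(K, O) = 7 + O
B(y) = y*(-2 + y)
N(G, t) = 1/102 (N(G, t) = 1/((7 + 4)*(-2 + (7 + 4)) + 3) = 1/(11*(-2 + 11) + 3) = 1/(11*9 + 3) = 1/(99 + 3) = 1/102)
-352 + N(54, 18) = -352 + 1/102 = -35903/102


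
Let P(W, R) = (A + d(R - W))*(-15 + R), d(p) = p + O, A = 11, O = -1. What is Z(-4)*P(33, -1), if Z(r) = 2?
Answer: 768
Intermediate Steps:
d(p) = -1 + p (d(p) = p - 1 = -1 + p)
P(W, R) = (-15 + R)*(10 + R - W) (P(W, R) = (11 + (-1 + (R - W)))*(-15 + R) = (11 + (-1 + R - W))*(-15 + R) = (10 + R - W)*(-15 + R) = (-15 + R)*(10 + R - W))
Z(-4)*P(33, -1) = 2*(-150 - 4*(-1) + 15*33 - 1*(-1)*(1 + 33 - 1*(-1))) = 2*(-150 + 4 + 495 - 1*(-1)*(1 + 33 + 1)) = 2*(-150 + 4 + 495 - 1*(-1)*35) = 2*(-150 + 4 + 495 + 35) = 2*384 = 768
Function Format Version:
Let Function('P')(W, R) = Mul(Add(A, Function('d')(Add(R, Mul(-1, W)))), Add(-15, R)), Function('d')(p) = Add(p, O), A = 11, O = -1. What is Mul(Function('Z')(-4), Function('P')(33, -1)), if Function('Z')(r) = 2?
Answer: 768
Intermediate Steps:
Function('d')(p) = Add(-1, p) (Function('d')(p) = Add(p, -1) = Add(-1, p))
Function('P')(W, R) = Mul(Add(-15, R), Add(10, R, Mul(-1, W))) (Function('P')(W, R) = Mul(Add(11, Add(-1, Add(R, Mul(-1, W)))), Add(-15, R)) = Mul(Add(11, Add(-1, R, Mul(-1, W))), Add(-15, R)) = Mul(Add(10, R, Mul(-1, W)), Add(-15, R)) = Mul(Add(-15, R), Add(10, R, Mul(-1, W))))
Mul(Function('Z')(-4), Function('P')(33, -1)) = Mul(2, Add(-150, Mul(-4, -1), Mul(15, 33), Mul(-1, -1, Add(1, 33, Mul(-1, -1))))) = Mul(2, Add(-150, 4, 495, Mul(-1, -1, Add(1, 33, 1)))) = Mul(2, Add(-150, 4, 495, Mul(-1, -1, 35))) = Mul(2, Add(-150, 4, 495, 35)) = Mul(2, 384) = 768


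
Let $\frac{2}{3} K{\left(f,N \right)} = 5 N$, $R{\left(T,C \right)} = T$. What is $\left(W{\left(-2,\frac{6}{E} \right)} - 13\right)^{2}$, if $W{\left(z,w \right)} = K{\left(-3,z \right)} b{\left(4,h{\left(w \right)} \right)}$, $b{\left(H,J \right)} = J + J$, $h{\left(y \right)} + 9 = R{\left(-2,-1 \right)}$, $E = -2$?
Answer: $100489$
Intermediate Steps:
$h{\left(y \right)} = -11$ ($h{\left(y \right)} = -9 - 2 = -11$)
$b{\left(H,J \right)} = 2 J$
$K{\left(f,N \right)} = \frac{15 N}{2}$ ($K{\left(f,N \right)} = \frac{3 \cdot 5 N}{2} = \frac{15 N}{2}$)
$W{\left(z,w \right)} = - 165 z$ ($W{\left(z,w \right)} = \frac{15 z}{2} \cdot 2 \left(-11\right) = \frac{15 z}{2} \left(-22\right) = - 165 z$)
$\left(W{\left(-2,\frac{6}{E} \right)} - 13\right)^{2} = \left(\left(-165\right) \left(-2\right) - 13\right)^{2} = \left(330 - 13\right)^{2} = 317^{2} = 100489$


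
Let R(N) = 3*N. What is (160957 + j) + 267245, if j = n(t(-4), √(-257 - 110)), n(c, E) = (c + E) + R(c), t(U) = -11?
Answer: 428158 + I*√367 ≈ 4.2816e+5 + 19.157*I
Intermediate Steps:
n(c, E) = E + 4*c (n(c, E) = (c + E) + 3*c = (E + c) + 3*c = E + 4*c)
j = -44 + I*√367 (j = √(-257 - 110) + 4*(-11) = √(-367) - 44 = I*√367 - 44 = -44 + I*√367 ≈ -44.0 + 19.157*I)
(160957 + j) + 267245 = (160957 + (-44 + I*√367)) + 267245 = (160913 + I*√367) + 267245 = 428158 + I*√367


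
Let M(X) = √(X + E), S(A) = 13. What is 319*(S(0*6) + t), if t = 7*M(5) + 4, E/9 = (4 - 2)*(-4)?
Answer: 5423 + 2233*I*√67 ≈ 5423.0 + 18278.0*I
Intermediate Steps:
E = -72 (E = 9*((4 - 2)*(-4)) = 9*(2*(-4)) = 9*(-8) = -72)
M(X) = √(-72 + X) (M(X) = √(X - 72) = √(-72 + X))
t = 4 + 7*I*√67 (t = 7*√(-72 + 5) + 4 = 7*√(-67) + 4 = 7*(I*√67) + 4 = 7*I*√67 + 4 = 4 + 7*I*√67 ≈ 4.0 + 57.297*I)
319*(S(0*6) + t) = 319*(13 + (4 + 7*I*√67)) = 319*(17 + 7*I*√67) = 5423 + 2233*I*√67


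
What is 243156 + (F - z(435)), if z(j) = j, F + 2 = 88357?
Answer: 331076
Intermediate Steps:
F = 88355 (F = -2 + 88357 = 88355)
243156 + (F - z(435)) = 243156 + (88355 - 1*435) = 243156 + (88355 - 435) = 243156 + 87920 = 331076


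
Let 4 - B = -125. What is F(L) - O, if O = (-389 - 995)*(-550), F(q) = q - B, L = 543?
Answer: -760786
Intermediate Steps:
B = 129 (B = 4 - 1*(-125) = 4 + 125 = 129)
F(q) = -129 + q (F(q) = q - 1*129 = q - 129 = -129 + q)
O = 761200 (O = -1384*(-550) = 761200)
F(L) - O = (-129 + 543) - 1*761200 = 414 - 761200 = -760786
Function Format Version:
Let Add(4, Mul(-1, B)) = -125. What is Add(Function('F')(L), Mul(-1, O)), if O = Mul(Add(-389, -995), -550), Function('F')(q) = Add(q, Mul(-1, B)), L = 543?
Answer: -760786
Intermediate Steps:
B = 129 (B = Add(4, Mul(-1, -125)) = Add(4, 125) = 129)
Function('F')(q) = Add(-129, q) (Function('F')(q) = Add(q, Mul(-1, 129)) = Add(q, -129) = Add(-129, q))
O = 761200 (O = Mul(-1384, -550) = 761200)
Add(Function('F')(L), Mul(-1, O)) = Add(Add(-129, 543), Mul(-1, 761200)) = Add(414, -761200) = -760786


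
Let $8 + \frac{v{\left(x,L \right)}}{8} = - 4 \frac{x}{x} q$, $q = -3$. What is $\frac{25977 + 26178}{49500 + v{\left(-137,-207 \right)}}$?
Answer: $\frac{855}{812} \approx 1.053$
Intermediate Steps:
$v{\left(x,L \right)} = 32$ ($v{\left(x,L \right)} = -64 + 8 - 4 \frac{x}{x} \left(-3\right) = -64 + 8 \left(-4\right) 1 \left(-3\right) = -64 + 8 \left(\left(-4\right) \left(-3\right)\right) = -64 + 8 \cdot 12 = -64 + 96 = 32$)
$\frac{25977 + 26178}{49500 + v{\left(-137,-207 \right)}} = \frac{25977 + 26178}{49500 + 32} = \frac{52155}{49532} = 52155 \cdot \frac{1}{49532} = \frac{855}{812}$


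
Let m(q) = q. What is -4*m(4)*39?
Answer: -624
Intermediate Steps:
-4*m(4)*39 = -4*4*39 = -16*39 = -624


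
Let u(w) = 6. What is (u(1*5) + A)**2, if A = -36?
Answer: 900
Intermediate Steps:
(u(1*5) + A)**2 = (6 - 36)**2 = (-30)**2 = 900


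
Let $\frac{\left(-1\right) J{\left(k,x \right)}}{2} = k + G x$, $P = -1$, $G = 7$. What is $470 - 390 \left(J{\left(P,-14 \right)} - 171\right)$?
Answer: $-10060$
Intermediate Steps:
$J{\left(k,x \right)} = - 14 x - 2 k$ ($J{\left(k,x \right)} = - 2 \left(k + 7 x\right) = - 14 x - 2 k$)
$470 - 390 \left(J{\left(P,-14 \right)} - 171\right) = 470 - 390 \left(\left(\left(-14\right) \left(-14\right) - -2\right) - 171\right) = 470 - 390 \left(\left(196 + 2\right) - 171\right) = 470 - 390 \left(198 - 171\right) = 470 - 10530 = -10060$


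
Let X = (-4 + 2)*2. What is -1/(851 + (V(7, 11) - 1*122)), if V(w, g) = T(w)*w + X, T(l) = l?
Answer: -1/774 ≈ -0.0012920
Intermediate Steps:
X = -4 (X = -2*2 = -4)
V(w, g) = -4 + w² (V(w, g) = w*w - 4 = w² - 4 = -4 + w²)
-1/(851 + (V(7, 11) - 1*122)) = -1/(851 + ((-4 + 7²) - 1*122)) = -1/(851 + ((-4 + 49) - 122)) = -1/(851 + (45 - 122)) = -1/(851 - 77) = -1/774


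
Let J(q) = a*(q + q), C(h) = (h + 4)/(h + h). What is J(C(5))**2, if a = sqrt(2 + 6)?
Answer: 648/25 ≈ 25.920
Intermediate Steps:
C(h) = (4 + h)/(2*h) (C(h) = (4 + h)/((2*h)) = (4 + h)*(1/(2*h)) = (4 + h)/(2*h))
a = 2*sqrt(2) (a = sqrt(8) = 2*sqrt(2) ≈ 2.8284)
J(q) = 4*q*sqrt(2) (J(q) = (2*sqrt(2))*(q + q) = (2*sqrt(2))*(2*q) = 4*q*sqrt(2))
J(C(5))**2 = (4*((1/2)*(4 + 5)/5)*sqrt(2))**2 = (4*((1/2)*(1/5)*9)*sqrt(2))**2 = (4*(9/10)*sqrt(2))**2 = (18*sqrt(2)/5)**2 = 648/25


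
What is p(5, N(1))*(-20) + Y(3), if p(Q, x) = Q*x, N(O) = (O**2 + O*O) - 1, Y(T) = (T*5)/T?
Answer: -95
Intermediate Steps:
Y(T) = 5 (Y(T) = (5*T)/T = 5)
N(O) = -1 + 2*O**2 (N(O) = (O**2 + O**2) - 1 = 2*O**2 - 1 = -1 + 2*O**2)
p(5, N(1))*(-20) + Y(3) = (5*(-1 + 2*1**2))*(-20) + 5 = (5*(-1 + 2*1))*(-20) + 5 = (5*(-1 + 2))*(-20) + 5 = (5*1)*(-20) + 5 = 5*(-20) + 5 = -100 + 5 = -95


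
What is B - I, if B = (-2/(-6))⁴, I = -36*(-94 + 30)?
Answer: -186623/81 ≈ -2304.0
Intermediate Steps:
I = 2304 (I = -36*(-64) = 2304)
B = 1/81 (B = (-2*(-⅙))⁴ = (⅓)⁴ = 1/81 ≈ 0.012346)
B - I = 1/81 - 1*2304 = 1/81 - 2304 = -186623/81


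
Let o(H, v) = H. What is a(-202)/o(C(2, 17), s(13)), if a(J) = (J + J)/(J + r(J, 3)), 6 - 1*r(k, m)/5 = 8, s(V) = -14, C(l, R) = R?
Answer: 101/901 ≈ 0.11210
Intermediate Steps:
r(k, m) = -10 (r(k, m) = 30 - 5*8 = 30 - 40 = -10)
a(J) = 2*J/(-10 + J) (a(J) = (J + J)/(J - 10) = (2*J)/(-10 + J) = 2*J/(-10 + J))
a(-202)/o(C(2, 17), s(13)) = (2*(-202)/(-10 - 202))/17 = (2*(-202)/(-212))*(1/17) = (2*(-202)*(-1/212))*(1/17) = (101/53)*(1/17) = 101/901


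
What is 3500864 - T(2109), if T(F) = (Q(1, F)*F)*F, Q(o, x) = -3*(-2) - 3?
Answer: -9842779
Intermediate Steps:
Q(o, x) = 3 (Q(o, x) = 6 - 3 = 3)
T(F) = 3*F² (T(F) = (3*F)*F = 3*F²)
3500864 - T(2109) = 3500864 - 3*2109² = 3500864 - 3*4447881 = 3500864 - 1*13343643 = 3500864 - 13343643 = -9842779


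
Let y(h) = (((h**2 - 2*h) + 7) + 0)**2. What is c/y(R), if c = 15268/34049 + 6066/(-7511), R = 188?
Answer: -91863286/312836609045524375 ≈ -2.9365e-10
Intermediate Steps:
y(h) = (7 + h**2 - 2*h)**2 (y(h) = ((7 + h**2 - 2*h) + 0)**2 = (7 + h**2 - 2*h)**2)
c = -91863286/255742039 (c = 15268*(1/34049) + 6066*(-1/7511) = 15268/34049 - 6066/7511 = -91863286/255742039 ≈ -0.35920)
c/y(R) = -91863286/(255742039*(7 + 188**2 - 2*188)**2) = -91863286/(255742039*(7 + 35344 - 376)**2) = -91863286/(255742039*(34975**2)) = -91863286/255742039/1223250625 = -91863286/255742039*1/1223250625 = -91863286/312836609045524375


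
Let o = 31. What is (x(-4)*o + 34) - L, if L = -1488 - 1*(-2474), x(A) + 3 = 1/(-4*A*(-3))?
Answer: -50191/48 ≈ -1045.6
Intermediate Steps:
x(A) = -3 + 1/(12*A) (x(A) = -3 + 1/(-4*A*(-3)) = -3 + 1/(12*A))
L = 986 (L = -1488 + 2474 = 986)
(x(-4)*o + 34) - L = ((-3 + (1/12)/(-4))*31 + 34) - 1*986 = ((-3 + (1/12)*(-1/4))*31 + 34) - 986 = ((-3 - 1/48)*31 + 34) - 986 = (-145/48*31 + 34) - 986 = (-4495/48 + 34) - 986 = -2863/48 - 986 = -50191/48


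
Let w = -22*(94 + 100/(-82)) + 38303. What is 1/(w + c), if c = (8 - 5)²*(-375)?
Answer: 41/1348360 ≈ 3.0407e-5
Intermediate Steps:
c = -3375 (c = 3²*(-375) = 9*(-375) = -3375)
w = 1486735/41 (w = -22*(94 + 100*(-1/82)) + 38303 = -22*(94 - 50/41) + 38303 = -22*3804/41 + 38303 = -83688/41 + 38303 = 1486735/41 ≈ 36262.)
1/(w + c) = 1/(1486735/41 - 3375) = 1/(1348360/41) = 41/1348360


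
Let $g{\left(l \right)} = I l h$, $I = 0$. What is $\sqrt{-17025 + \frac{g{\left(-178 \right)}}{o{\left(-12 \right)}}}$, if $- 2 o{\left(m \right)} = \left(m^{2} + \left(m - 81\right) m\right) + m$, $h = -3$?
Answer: $5 i \sqrt{681} \approx 130.48 i$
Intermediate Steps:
$g{\left(l \right)} = 0$ ($g{\left(l \right)} = 0 l \left(-3\right) = 0 \left(-3\right) = 0$)
$o{\left(m \right)} = - \frac{m}{2} - \frac{m^{2}}{2} - \frac{m \left(-81 + m\right)}{2}$ ($o{\left(m \right)} = - \frac{\left(m^{2} + \left(m - 81\right) m\right) + m}{2} = - \frac{\left(m^{2} + \left(-81 + m\right) m\right) + m}{2} = - \frac{\left(m^{2} + m \left(-81 + m\right)\right) + m}{2} = - \frac{m + m^{2} + m \left(-81 + m\right)}{2} = - \frac{m}{2} - \frac{m^{2}}{2} - \frac{m \left(-81 + m\right)}{2}$)
$\sqrt{-17025 + \frac{g{\left(-178 \right)}}{o{\left(-12 \right)}}} = \sqrt{-17025 + \frac{0}{\left(-12\right) \left(40 - -12\right)}} = \sqrt{-17025 + \frac{0}{\left(-12\right) \left(40 + 12\right)}} = \sqrt{-17025 + \frac{0}{\left(-12\right) 52}} = \sqrt{-17025 + \frac{0}{-624}} = \sqrt{-17025 + 0 \left(- \frac{1}{624}\right)} = \sqrt{-17025 + 0} = \sqrt{-17025} = 5 i \sqrt{681}$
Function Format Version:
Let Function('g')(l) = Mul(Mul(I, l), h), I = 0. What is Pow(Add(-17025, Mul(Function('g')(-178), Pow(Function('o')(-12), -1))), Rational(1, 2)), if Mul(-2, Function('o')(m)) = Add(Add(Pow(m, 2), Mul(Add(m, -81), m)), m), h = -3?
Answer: Mul(5, I, Pow(681, Rational(1, 2))) ≈ Mul(130.48, I)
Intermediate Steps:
Function('g')(l) = 0 (Function('g')(l) = Mul(Mul(0, l), -3) = Mul(0, -3) = 0)
Function('o')(m) = Add(Mul(Rational(-1, 2), m), Mul(Rational(-1, 2), Pow(m, 2)), Mul(Rational(-1, 2), m, Add(-81, m))) (Function('o')(m) = Mul(Rational(-1, 2), Add(Add(Pow(m, 2), Mul(Add(m, -81), m)), m)) = Mul(Rational(-1, 2), Add(Add(Pow(m, 2), Mul(Add(-81, m), m)), m)) = Mul(Rational(-1, 2), Add(Add(Pow(m, 2), Mul(m, Add(-81, m))), m)) = Mul(Rational(-1, 2), Add(m, Pow(m, 2), Mul(m, Add(-81, m)))) = Add(Mul(Rational(-1, 2), m), Mul(Rational(-1, 2), Pow(m, 2)), Mul(Rational(-1, 2), m, Add(-81, m))))
Pow(Add(-17025, Mul(Function('g')(-178), Pow(Function('o')(-12), -1))), Rational(1, 2)) = Pow(Add(-17025, Mul(0, Pow(Mul(-12, Add(40, Mul(-1, -12))), -1))), Rational(1, 2)) = Pow(Add(-17025, Mul(0, Pow(Mul(-12, Add(40, 12)), -1))), Rational(1, 2)) = Pow(Add(-17025, Mul(0, Pow(Mul(-12, 52), -1))), Rational(1, 2)) = Pow(Add(-17025, Mul(0, Pow(-624, -1))), Rational(1, 2)) = Pow(Add(-17025, Mul(0, Rational(-1, 624))), Rational(1, 2)) = Pow(Add(-17025, 0), Rational(1, 2)) = Pow(-17025, Rational(1, 2)) = Mul(5, I, Pow(681, Rational(1, 2)))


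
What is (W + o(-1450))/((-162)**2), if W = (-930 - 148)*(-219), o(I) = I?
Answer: 58658/6561 ≈ 8.9404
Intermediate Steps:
W = 236082 (W = -1078*(-219) = 236082)
(W + o(-1450))/((-162)**2) = (236082 - 1450)/((-162)**2) = 234632/26244 = 234632*(1/26244) = 58658/6561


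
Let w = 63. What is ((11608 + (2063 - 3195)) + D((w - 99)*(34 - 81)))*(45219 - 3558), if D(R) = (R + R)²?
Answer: 477515549052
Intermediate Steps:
D(R) = 4*R² (D(R) = (2*R)² = 4*R²)
((11608 + (2063 - 3195)) + D((w - 99)*(34 - 81)))*(45219 - 3558) = ((11608 + (2063 - 3195)) + 4*((63 - 99)*(34 - 81))²)*(45219 - 3558) = ((11608 - 1132) + 4*(-36*(-47))²)*41661 = (10476 + 4*1692²)*41661 = (10476 + 4*2862864)*41661 = (10476 + 11451456)*41661 = 11461932*41661 = 477515549052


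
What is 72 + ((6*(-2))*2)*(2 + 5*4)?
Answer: -456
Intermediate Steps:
72 + ((6*(-2))*2)*(2 + 5*4) = 72 + (-12*2)*(2 + 20) = 72 - 24*22 = 72 - 528 = -456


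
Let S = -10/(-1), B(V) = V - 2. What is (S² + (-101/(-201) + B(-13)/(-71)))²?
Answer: 2065791045796/203661441 ≈ 10143.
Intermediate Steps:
B(V) = -2 + V
S = 10 (S = -10*(-1) = 10)
(S² + (-101/(-201) + B(-13)/(-71)))² = (10² + (-101/(-201) + (-2 - 13)/(-71)))² = (100 + (-101*(-1/201) - 15*(-1/71)))² = (100 + (101/201 + 15/71))² = (100 + 10186/14271)² = (1437286/14271)² = 2065791045796/203661441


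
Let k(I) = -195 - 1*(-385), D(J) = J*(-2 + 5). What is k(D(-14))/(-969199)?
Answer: -190/969199 ≈ -0.00019604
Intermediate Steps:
D(J) = 3*J (D(J) = J*3 = 3*J)
k(I) = 190 (k(I) = -195 + 385 = 190)
k(D(-14))/(-969199) = 190/(-969199) = 190*(-1/969199) = -190/969199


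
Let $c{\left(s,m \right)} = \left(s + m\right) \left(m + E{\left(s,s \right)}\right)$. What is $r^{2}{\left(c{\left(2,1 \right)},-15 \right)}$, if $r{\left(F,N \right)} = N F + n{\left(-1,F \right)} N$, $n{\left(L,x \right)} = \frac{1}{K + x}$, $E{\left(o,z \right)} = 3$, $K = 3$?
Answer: $32761$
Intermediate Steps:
$n{\left(L,x \right)} = \frac{1}{3 + x}$
$c{\left(s,m \right)} = \left(3 + m\right) \left(m + s\right)$ ($c{\left(s,m \right)} = \left(s + m\right) \left(m + 3\right) = \left(m + s\right) \left(3 + m\right) = \left(3 + m\right) \left(m + s\right)$)
$r{\left(F,N \right)} = F N + \frac{N}{3 + F}$ ($r{\left(F,N \right)} = N F + \frac{N}{3 + F} = F N + \frac{N}{3 + F}$)
$r^{2}{\left(c{\left(2,1 \right)},-15 \right)} = \left(- \frac{15 \left(1 + \left(1^{2} + 3 \cdot 1 + 3 \cdot 2 + 1 \cdot 2\right) \left(3 + \left(1^{2} + 3 \cdot 1 + 3 \cdot 2 + 1 \cdot 2\right)\right)\right)}{3 + \left(1^{2} + 3 \cdot 1 + 3 \cdot 2 + 1 \cdot 2\right)}\right)^{2} = \left(- \frac{15 \left(1 + \left(1 + 3 + 6 + 2\right) \left(3 + \left(1 + 3 + 6 + 2\right)\right)\right)}{3 + \left(1 + 3 + 6 + 2\right)}\right)^{2} = \left(- \frac{15 \left(1 + 12 \left(3 + 12\right)\right)}{3 + 12}\right)^{2} = \left(- \frac{15 \left(1 + 12 \cdot 15\right)}{15}\right)^{2} = \left(\left(-15\right) \frac{1}{15} \left(1 + 180\right)\right)^{2} = \left(\left(-15\right) \frac{1}{15} \cdot 181\right)^{2} = \left(-181\right)^{2} = 32761$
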